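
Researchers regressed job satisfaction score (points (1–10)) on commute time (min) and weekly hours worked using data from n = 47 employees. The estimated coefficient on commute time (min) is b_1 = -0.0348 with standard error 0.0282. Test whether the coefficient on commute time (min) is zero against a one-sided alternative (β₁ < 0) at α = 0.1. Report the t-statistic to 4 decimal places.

t = -1.2340

H₀: β₁ = 0 vs H₁: β₁ < 0.
t = (b_1 − β₁⁰)/SE = -0.0348 / 0.0282 = -1.2340.
df = n − k − 1 = 47 − 2 − 1 = 44.
One-sided p ≈ 0.1119, which is ≥ 0.1, so fail to reject H₀.
The data do not give significant evidence that the true slope on commute time (min) is negative, holding the other predictors fixed.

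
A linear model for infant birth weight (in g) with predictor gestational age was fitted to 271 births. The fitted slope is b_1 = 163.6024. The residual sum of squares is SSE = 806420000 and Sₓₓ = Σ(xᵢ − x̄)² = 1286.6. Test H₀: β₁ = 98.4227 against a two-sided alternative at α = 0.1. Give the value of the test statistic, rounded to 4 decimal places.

t = 1.3503

MSE = SSE/(n − 2) = 806420000/269 = 2.99784e+06.
SE(b_1) = √(MSE/Sₓₓ) = √(2.99784e+06/1286.6) = 48.2706.
t = (163.6024 − 98.4227) / 48.2706 = 1.3503.
df = n − 2 = 269.
Two-sided p ≈ 0.1781, which is ≥ 0.1, so fail to reject H₀.
The data are consistent with a true slope of 98.4227 g per unit of gestational age.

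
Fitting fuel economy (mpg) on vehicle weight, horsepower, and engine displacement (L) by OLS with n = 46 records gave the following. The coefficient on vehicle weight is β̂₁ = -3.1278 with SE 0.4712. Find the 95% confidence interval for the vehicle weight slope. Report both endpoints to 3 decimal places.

df = n − k − 1 = 46 − 3 − 1 = 42.
t* = t_{0.025, 42} = 2.018082.
Margin = t* × SE = 2.018082 × 0.4712 = 0.95092.
CI: -3.1278 ± 0.95092 → (-4.079, -2.177).
With 95% confidence, each one-unit increase in vehicle weight is associated with a change of between -4.079 and -2.177 mpg in fuel economy, holding the other predictors fixed.

(-4.079, -2.177)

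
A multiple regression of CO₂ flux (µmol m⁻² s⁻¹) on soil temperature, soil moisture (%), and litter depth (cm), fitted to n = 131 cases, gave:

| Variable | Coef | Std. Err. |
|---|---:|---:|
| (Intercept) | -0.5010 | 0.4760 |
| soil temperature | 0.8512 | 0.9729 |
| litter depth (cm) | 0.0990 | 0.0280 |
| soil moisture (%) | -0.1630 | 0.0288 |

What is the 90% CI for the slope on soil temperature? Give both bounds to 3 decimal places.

Read off: b = 0.8512, SE = 0.9729 for soil temperature.
df = n − k − 1 = 131 − 3 − 1 = 127.
t* = t_{0.05, 127} = 1.65694.
Margin = t* × SE = 1.65694 × 0.9729 = 1.61204.
CI: 0.8512 ± 1.61204 → (-0.761, 2.463).

(-0.761, 2.463)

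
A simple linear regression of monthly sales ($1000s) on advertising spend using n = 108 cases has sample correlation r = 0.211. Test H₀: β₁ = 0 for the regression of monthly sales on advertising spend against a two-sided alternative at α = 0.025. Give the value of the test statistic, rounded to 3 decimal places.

t = 2.222

t = r·√(n − 2)/√(1 − r²) = 0.211·√106/√0.955479 = 2.222.
df = n − 2 = 106.
Two-sided p ≈ 0.0284, which is ≥ 0.025, so fail to reject H₀.
The data do not give significant evidence of a linear association between advertising spend and monthly sales.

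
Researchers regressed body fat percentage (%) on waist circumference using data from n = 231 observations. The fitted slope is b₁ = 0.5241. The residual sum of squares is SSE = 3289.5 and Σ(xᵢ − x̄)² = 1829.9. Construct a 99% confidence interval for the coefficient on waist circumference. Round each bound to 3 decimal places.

(0.294, 0.754)

MSE = SSE/(n − 2) = 3289.5/229 = 14.3646.
SE(b₁) = √(MSE/Sₓₓ) = √(14.3646/1829.9) = 0.0886.
df = n − 2 = 229.
t* = t_{0.005, 229} = 2.597468.
Margin = t* × SE = 2.597468 × 0.0886 = 0.23014.
CI: 0.5241 ± 0.23014 → (0.294, 0.754).
With 99% confidence, each one-unit increase in waist circumference is associated with a change of between 0.294 and 0.754 % in body fat percentage.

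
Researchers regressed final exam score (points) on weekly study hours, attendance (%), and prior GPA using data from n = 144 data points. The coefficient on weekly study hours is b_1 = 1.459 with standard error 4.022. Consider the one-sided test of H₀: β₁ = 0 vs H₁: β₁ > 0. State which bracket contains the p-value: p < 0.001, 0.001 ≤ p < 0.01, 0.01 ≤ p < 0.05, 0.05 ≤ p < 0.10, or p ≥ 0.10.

p ≥ 0.10

t = 1.459 / 4.022 = 0.363.
df = n − k − 1 = 144 − 3 − 1 = 140.
One-sided p = P(T_{140} > t) ≈ 0.3587.
So p ≥ 0.10.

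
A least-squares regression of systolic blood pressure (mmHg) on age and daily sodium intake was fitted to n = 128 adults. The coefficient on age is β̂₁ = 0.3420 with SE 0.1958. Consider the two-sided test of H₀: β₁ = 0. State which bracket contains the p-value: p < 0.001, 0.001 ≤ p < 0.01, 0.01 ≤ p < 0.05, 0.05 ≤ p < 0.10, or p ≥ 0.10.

0.05 ≤ p < 0.10

t = 0.3420 / 0.1958 = 1.747.
df = n − k − 1 = 128 − 2 − 1 = 125.
Two-sided p = 2·P(T_{125} > |t|) ≈ 0.0831.
So 0.05 ≤ p < 0.10.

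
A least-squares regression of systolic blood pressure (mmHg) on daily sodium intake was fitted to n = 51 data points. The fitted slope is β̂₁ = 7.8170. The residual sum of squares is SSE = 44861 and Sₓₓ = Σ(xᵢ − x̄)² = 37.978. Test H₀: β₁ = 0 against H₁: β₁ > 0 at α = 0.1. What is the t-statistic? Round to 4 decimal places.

MSE = SSE/(n − 2) = 44861/49 = 915.531.
SE(β̂₁) = √(MSE/Sₓₓ) = √(915.531/37.978) = 4.90987.
t = 7.8170 / 4.90987 = 1.5921.
df = n − 2 = 49.
One-sided p ≈ 0.0589, which is < 0.1, so reject H₀.
There is evidence that the true slope on daily sodium intake is positive.

t = 1.5921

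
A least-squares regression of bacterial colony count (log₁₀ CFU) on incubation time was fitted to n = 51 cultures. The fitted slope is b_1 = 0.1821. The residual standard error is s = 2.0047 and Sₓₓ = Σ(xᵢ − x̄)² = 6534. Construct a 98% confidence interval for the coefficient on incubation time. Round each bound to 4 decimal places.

SE(b_1) = s/√Sₓₓ = 2.0047/√6534 = 0.0248005.
df = n − 2 = 49.
t* = t_{0.01, 49} = 2.404892.
Margin = t* × SE = 2.404892 × 0.0248005 = 0.059642.
CI: 0.1821 ± 0.059642 → (0.1225, 0.2417).
With 98% confidence, each one-unit increase in incubation time is associated with a change of between 0.1225 and 0.2417 log₁₀ CFU in bacterial colony count.

(0.1225, 0.2417)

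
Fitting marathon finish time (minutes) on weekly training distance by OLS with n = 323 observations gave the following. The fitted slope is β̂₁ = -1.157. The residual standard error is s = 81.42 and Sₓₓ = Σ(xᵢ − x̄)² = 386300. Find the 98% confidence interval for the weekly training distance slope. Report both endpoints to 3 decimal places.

(-1.463, -0.851)

SE(β̂₁) = s/√Sₓₓ = 81.42/√386300 = 0.130999.
df = n − 2 = 321.
t* = t_{0.01, 321} = 2.338021.
Margin = t* × SE = 2.338021 × 0.130999 = 0.30628.
CI: -1.157 ± 0.30628 → (-1.463, -0.851).
With 98% confidence, each one-unit increase in weekly training distance is associated with a change of between -1.463 and -0.851 minutes in marathon finish time.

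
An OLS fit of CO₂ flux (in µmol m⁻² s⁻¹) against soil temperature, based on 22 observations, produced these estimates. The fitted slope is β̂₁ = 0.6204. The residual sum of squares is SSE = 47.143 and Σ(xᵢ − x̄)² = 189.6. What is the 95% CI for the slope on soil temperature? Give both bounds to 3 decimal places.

MSE = SSE/(n − 2) = 47.143/20 = 2.35715.
SE(β̂₁) = √(MSE/Sₓₓ) = √(2.35715/189.6) = 0.1115.
df = n − 2 = 20.
t* = t_{0.025, 20} = 2.085963.
Margin = t* × SE = 2.085963 × 0.1115 = 0.23258.
CI: 0.6204 ± 0.23258 → (0.388, 0.853).
With 95% confidence, each one-unit increase in soil temperature is associated with a change of between 0.388 and 0.853 µmol m⁻² s⁻¹ in CO₂ flux.

(0.388, 0.853)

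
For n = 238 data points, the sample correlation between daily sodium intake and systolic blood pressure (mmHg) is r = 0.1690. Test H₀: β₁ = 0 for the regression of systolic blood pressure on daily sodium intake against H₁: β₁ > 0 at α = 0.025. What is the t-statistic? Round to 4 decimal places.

t = 2.6341

t = r·√(n − 2)/√(1 − r²) = 0.1690·√236/√0.971439 = 2.6341.
df = n − 2 = 236.
One-sided p ≈ 0.0045, which is < 0.025, so reject H₀.
There is evidence of a linear association between daily sodium intake and systolic blood pressure.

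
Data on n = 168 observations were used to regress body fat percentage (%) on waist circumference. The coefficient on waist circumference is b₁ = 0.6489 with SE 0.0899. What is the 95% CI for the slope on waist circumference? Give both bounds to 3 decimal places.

df = n − 2 = 168 − 2 = 166.
t* = t_{0.025, 166} = 1.974358.
Margin = t* × SE = 1.974358 × 0.0899 = 0.17749.
CI: 0.6489 ± 0.17749 → (0.471, 0.826).
With 95% confidence, each one-unit increase in waist circumference is associated with a change of between 0.471 and 0.826 % in body fat percentage.

(0.471, 0.826)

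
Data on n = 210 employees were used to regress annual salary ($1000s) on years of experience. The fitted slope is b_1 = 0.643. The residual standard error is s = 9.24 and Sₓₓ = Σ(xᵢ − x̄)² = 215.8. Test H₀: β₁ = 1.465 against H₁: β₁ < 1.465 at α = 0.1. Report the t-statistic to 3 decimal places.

SE(b_1) = s/√Sₓₓ = 9.24/√215.8 = 0.628994.
t = (0.643 − 1.465) / 0.628994 = -1.307.
df = n − 2 = 208.
One-sided p ≈ 0.0964, which is < 0.1, so reject H₀.
There is evidence that the true slope on years of experience is below 1.465 $1000s per unit.

t = -1.307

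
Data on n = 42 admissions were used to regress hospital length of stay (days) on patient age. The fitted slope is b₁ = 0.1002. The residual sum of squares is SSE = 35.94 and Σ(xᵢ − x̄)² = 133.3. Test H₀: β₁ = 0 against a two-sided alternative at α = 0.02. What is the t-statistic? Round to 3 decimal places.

MSE = SSE/(n − 2) = 35.94/40 = 0.8985.
SE(b₁) = √(MSE/Sₓₓ) = √(0.8985/133.3) = 0.0821002.
t = 0.1002 / 0.0821002 = 1.220.
df = n − 2 = 40.
Two-sided p ≈ 0.2294, which is ≥ 0.02, so fail to reject H₀.
The data do not give significant evidence of an association between patient age and hospital length of stay.

t = 1.220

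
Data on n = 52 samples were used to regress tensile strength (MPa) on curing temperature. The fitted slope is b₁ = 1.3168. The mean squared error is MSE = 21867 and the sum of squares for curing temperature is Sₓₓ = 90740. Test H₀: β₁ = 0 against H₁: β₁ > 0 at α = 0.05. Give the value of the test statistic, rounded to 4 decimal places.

SE(b₁) = √(MSE/Sₓₓ) = √(21867/90740) = 0.490902.
t = 1.3168 / 0.490902 = 2.6824.
df = n − 2 = 50.
One-sided p ≈ 0.0049, which is < 0.05, so reject H₀.
There is evidence that the true slope on curing temperature is positive.

t = 2.6824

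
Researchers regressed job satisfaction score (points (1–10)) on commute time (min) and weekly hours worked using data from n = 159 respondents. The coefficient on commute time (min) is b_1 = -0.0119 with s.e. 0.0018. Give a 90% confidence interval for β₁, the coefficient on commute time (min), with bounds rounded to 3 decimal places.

df = n − k − 1 = 159 − 2 − 1 = 156.
t* = t_{0.05, 156} = 1.65468.
Margin = t* × SE = 1.65468 × 0.0018 = 0.00298.
CI: -0.0119 ± 0.00298 → (-0.015, -0.009).
With 90% confidence, each one-unit increase in commute time (min) is associated with a change of between -0.015 and -0.009 points (1–10) in job satisfaction score, holding the other predictors fixed.

(-0.015, -0.009)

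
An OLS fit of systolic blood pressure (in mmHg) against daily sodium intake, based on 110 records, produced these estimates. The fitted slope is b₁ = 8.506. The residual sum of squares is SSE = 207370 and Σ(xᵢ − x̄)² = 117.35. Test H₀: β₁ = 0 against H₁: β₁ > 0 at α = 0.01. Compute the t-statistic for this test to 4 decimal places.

MSE = SSE/(n − 2) = 207370/108 = 1920.09.
SE(b₁) = √(MSE/Sₓₓ) = √(1920.09/117.35) = 4.04501.
t = 8.506 / 4.04501 = 2.1028.
df = n − 2 = 108.
One-sided p ≈ 0.0189, which is ≥ 0.01, so fail to reject H₀.
The data do not give significant evidence that the true slope on daily sodium intake is positive.

t = 2.1028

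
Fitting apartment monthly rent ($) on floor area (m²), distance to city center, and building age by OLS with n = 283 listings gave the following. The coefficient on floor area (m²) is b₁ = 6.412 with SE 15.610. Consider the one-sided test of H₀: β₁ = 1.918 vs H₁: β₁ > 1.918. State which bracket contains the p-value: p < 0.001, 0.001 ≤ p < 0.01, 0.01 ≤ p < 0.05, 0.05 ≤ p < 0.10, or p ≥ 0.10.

t = (6.412 − 1.918) / 15.610 = 0.288.
df = n − k − 1 = 283 − 3 − 1 = 279.
One-sided p = P(T_{279} > t) ≈ 0.3868.
So p ≥ 0.10.

p ≥ 0.10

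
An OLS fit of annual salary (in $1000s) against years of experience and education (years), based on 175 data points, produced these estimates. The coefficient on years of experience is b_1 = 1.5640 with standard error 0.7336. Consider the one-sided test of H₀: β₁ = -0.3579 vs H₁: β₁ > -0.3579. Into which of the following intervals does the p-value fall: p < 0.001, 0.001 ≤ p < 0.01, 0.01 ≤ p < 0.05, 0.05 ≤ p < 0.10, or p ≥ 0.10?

t = (1.5640 − (-0.3579)) / 0.7336 = 2.620.
df = n − k − 1 = 175 − 2 − 1 = 172.
One-sided p = P(T_{172} > t) ≈ 0.0048.
So 0.001 ≤ p < 0.01.

0.001 ≤ p < 0.01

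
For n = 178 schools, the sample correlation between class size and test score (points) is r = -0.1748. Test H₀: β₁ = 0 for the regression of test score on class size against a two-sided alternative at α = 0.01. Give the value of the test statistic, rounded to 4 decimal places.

t = r·√(n − 2)/√(1 − r²) = -0.1748·√176/√0.969445 = -2.3552.
df = n − 2 = 176.
Two-sided p ≈ 0.0196, which is ≥ 0.01, so fail to reject H₀.
The data do not give significant evidence of a linear association between class size and test score.

t = -2.3552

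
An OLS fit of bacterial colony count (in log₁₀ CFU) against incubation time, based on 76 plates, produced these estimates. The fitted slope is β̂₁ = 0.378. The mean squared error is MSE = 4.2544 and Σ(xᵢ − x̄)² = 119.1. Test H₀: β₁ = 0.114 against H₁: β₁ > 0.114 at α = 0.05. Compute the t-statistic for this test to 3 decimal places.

t = 1.397

SE(β̂₁) = √(MSE/Sₓₓ) = √(4.2544/119.1) = 0.189001.
t = (0.378 − 0.114) / 0.189001 = 1.397.
df = n − 2 = 74.
One-sided p ≈ 0.0833, which is ≥ 0.05, so fail to reject H₀.
The data do not give significant evidence that the true slope on incubation time exceeds 0.114 log₁₀ CFU per unit.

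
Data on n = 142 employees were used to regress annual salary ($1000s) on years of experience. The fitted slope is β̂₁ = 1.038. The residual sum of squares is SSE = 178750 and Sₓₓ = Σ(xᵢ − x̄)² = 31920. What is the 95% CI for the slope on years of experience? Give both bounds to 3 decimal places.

(0.643, 1.433)

MSE = SSE/(n − 2) = 178750/140 = 1276.79.
SE(β̂₁) = √(MSE/Sₓₓ) = √(1276.79/31920) = 0.199999.
df = n − 2 = 140.
t* = t_{0.025, 140} = 1.977054.
Margin = t* × SE = 1.977054 × 0.199999 = 0.39541.
CI: 1.038 ± 0.39541 → (0.643, 1.433).
With 95% confidence, each one-unit increase in years of experience is associated with a change of between 0.643 and 1.433 $1000s in annual salary.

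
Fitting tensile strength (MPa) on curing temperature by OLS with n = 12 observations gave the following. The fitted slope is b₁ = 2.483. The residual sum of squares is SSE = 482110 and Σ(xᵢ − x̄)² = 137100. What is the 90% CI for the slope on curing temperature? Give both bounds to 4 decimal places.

MSE = SSE/(n − 2) = 482110/10 = 48211.
SE(b₁) = √(MSE/Sₓₓ) = √(48211/137100) = 0.593.
df = n − 2 = 10.
t* = t_{0.05, 10} = 1.812461.
Margin = t* × SE = 1.812461 × 0.593 = 1.074789.
CI: 2.483 ± 1.074789 → (1.4082, 3.5578).
With 90% confidence, each one-unit increase in curing temperature is associated with a change of between 1.4082 and 3.5578 MPa in tensile strength.

(1.4082, 3.5578)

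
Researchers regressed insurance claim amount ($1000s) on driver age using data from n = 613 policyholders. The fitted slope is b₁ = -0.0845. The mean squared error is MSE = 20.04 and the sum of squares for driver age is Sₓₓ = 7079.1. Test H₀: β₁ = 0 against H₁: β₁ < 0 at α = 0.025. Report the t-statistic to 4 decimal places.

SE(b₁) = √(MSE/Sₓₓ) = √(20.04/7079.1) = 0.0532059.
t = -0.0845 / 0.0532059 = -1.5882.
df = n − 2 = 611.
One-sided p ≈ 0.0564, which is ≥ 0.025, so fail to reject H₀.
The data do not give significant evidence that the true slope on driver age is negative.

t = -1.5882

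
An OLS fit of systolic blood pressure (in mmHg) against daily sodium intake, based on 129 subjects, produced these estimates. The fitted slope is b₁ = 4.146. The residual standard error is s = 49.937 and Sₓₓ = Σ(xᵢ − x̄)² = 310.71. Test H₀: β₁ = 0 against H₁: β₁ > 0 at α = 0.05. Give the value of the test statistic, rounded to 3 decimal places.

t = 1.463

SE(b₁) = s/√Sₓₓ = 49.937/√310.71 = 2.83299.
t = 4.146 / 2.83299 = 1.463.
df = n − 2 = 127.
One-sided p ≈ 0.0729, which is ≥ 0.05, so fail to reject H₀.
The data do not give significant evidence that the true slope on daily sodium intake is positive.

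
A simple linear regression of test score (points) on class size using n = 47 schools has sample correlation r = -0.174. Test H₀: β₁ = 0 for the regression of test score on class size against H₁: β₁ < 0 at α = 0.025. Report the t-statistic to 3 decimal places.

t = -1.185

t = r·√(n − 2)/√(1 − r²) = -0.174·√45/√0.969724 = -1.185.
df = n − 2 = 45.
One-sided p ≈ 0.1211, which is ≥ 0.025, so fail to reject H₀.
The data do not give significant evidence of a linear association between class size and test score.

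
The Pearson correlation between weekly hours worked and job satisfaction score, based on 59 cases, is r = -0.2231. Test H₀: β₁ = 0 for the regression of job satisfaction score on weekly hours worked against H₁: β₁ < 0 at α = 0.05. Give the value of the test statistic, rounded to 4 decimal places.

t = r·√(n − 2)/√(1 − r²) = -0.2231·√57/√0.950226 = -1.7279.
df = n − 2 = 57.
One-sided p ≈ 0.0447, which is < 0.05, so reject H₀.
There is evidence of a linear association between weekly hours worked and job satisfaction score.

t = -1.7279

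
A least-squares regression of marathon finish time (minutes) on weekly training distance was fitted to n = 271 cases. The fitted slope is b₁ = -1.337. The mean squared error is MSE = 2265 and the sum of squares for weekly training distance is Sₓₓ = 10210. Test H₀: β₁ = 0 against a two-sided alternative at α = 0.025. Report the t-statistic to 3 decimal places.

t = -2.839

SE(b₁) = √(MSE/Sₓₓ) = √(2265/10210) = 0.471.
t = -1.337 / 0.471 = -2.839.
df = n − 2 = 269.
Two-sided p ≈ 0.0049, which is < 0.025, so reject H₀.
There is evidence that weekly training distance is associated with marathon finish time.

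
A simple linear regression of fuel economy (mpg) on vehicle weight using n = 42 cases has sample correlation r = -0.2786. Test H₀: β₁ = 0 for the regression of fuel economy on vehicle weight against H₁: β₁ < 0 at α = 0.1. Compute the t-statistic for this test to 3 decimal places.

t = -1.835

t = r·√(n − 2)/√(1 − r²) = -0.2786·√40/√0.922382 = -1.835.
df = n − 2 = 40.
One-sided p ≈ 0.0370, which is < 0.1, so reject H₀.
There is evidence of a linear association between vehicle weight and fuel economy.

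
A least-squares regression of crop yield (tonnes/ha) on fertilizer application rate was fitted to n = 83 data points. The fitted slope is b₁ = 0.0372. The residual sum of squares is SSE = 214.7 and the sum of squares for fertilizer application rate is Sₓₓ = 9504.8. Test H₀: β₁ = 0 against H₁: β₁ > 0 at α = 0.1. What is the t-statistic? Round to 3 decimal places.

MSE = SSE/(n − 2) = 214.7/81 = 2.65062.
SE(b₁) = √(MSE/Sₓₓ) = √(2.65062/9504.8) = 0.0166994.
t = 0.0372 / 0.0166994 = 2.228.
df = n − 2 = 81.
One-sided p ≈ 0.0143, which is < 0.1, so reject H₀.
There is evidence that the true slope on fertilizer application rate is positive.

t = 2.228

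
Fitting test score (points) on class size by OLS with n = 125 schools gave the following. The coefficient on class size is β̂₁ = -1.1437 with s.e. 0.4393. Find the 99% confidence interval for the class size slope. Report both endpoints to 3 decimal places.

(-2.293, 0.006)

df = n − 2 = 125 − 2 = 123.
t* = t_{0.005, 123} = 2.616392.
Margin = t* × SE = 2.616392 × 0.4393 = 1.14938.
CI: -1.1437 ± 1.14938 → (-2.293, 0.006).
With 99% confidence, each one-unit increase in class size is associated with a change of between -2.293 and 0.006 points in test score.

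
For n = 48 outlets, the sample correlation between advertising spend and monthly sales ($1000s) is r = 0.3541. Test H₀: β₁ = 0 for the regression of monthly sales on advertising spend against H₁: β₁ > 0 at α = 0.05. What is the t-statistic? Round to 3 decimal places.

t = r·√(n − 2)/√(1 − r²) = 0.3541·√46/√0.874613 = 2.568.
df = n − 2 = 46.
One-sided p ≈ 0.0068, which is < 0.05, so reject H₀.
There is evidence of a linear association between advertising spend and monthly sales.

t = 2.568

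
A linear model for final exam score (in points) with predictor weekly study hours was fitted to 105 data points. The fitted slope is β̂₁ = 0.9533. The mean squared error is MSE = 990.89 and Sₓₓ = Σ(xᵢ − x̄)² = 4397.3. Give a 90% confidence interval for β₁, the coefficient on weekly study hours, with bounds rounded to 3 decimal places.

SE(β̂₁) = √(MSE/Sₓₓ) = √(990.89/4397.3) = 0.4747.
df = n − 2 = 103.
t* = t_{0.05, 103} = 1.659782.
Margin = t* × SE = 1.659782 × 0.4747 = 0.78790.
CI: 0.9533 ± 0.78790 → (0.165, 1.741).
With 90% confidence, each one-unit increase in weekly study hours is associated with a change of between 0.165 and 1.741 points in final exam score.

(0.165, 1.741)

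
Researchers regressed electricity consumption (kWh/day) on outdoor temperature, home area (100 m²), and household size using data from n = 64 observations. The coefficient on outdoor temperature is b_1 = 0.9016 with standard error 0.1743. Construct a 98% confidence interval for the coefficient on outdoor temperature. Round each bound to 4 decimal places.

df = n − k − 1 = 64 − 3 − 1 = 60.
t* = t_{0.01, 60} = 2.390119.
Margin = t* × SE = 2.390119 × 0.1743 = 0.416598.
CI: 0.9016 ± 0.416598 → (0.4850, 1.3182).
With 98% confidence, each one-unit increase in outdoor temperature is associated with a change of between 0.4850 and 1.3182 kWh/day in electricity consumption, holding the other predictors fixed.

(0.4850, 1.3182)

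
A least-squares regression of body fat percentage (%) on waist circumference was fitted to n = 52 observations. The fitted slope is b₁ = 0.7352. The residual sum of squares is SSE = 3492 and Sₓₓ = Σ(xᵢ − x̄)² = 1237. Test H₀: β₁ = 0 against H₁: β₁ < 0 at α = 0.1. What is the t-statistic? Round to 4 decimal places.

t = 3.0941

MSE = SSE/(n − 2) = 3492/50 = 69.84.
SE(b₁) = √(MSE/Sₓₓ) = √(69.84/1237) = 0.237611.
t = 0.7352 / 0.237611 = 3.0941.
df = n − 2 = 50.
One-sided p ≈ 0.9984, which is ≥ 0.1, so fail to reject H₀.
The data do not give significant evidence that the true slope on waist circumference is negative.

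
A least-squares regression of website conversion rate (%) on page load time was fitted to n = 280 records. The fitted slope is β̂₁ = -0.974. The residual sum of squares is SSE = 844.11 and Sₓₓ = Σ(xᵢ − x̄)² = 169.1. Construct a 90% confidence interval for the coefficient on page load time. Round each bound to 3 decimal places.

MSE = SSE/(n − 2) = 844.11/278 = 3.03637.
SE(β̂₁) = √(MSE/Sₓₓ) = √(3.03637/169.1) = 0.134.
df = n − 2 = 278.
t* = t_{0.05, 278} = 1.650353.
Margin = t* × SE = 1.650353 × 0.134 = 0.22115.
CI: -0.974 ± 0.22115 → (-1.195, -0.753).
With 90% confidence, each one-unit increase in page load time is associated with a change of between -1.195 and -0.753 % in website conversion rate.

(-1.195, -0.753)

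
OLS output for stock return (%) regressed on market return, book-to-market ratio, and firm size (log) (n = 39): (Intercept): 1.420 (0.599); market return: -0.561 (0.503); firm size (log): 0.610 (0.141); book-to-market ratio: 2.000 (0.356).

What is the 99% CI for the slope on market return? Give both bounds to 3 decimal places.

(-1.931, 0.809)

Read off: b = -0.561, SE = 0.503 for market return.
df = n − k − 1 = 39 − 3 − 1 = 35.
t* = t_{0.005, 35} = 2.723806.
Margin = t* × SE = 2.723806 × 0.503 = 1.37007.
CI: -0.561 ± 1.37007 → (-1.931, 0.809).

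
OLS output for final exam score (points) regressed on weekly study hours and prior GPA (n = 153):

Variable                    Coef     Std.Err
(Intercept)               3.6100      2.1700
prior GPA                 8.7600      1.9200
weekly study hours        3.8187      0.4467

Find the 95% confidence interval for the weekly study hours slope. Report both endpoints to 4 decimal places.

Read off: b = 3.8187, SE = 0.4467 for weekly study hours.
df = n − k − 1 = 153 − 2 − 1 = 150.
t* = t_{0.025, 150} = 1.975905.
Margin = t* × SE = 1.975905 × 0.4467 = 0.882637.
CI: 3.8187 ± 0.882637 → (2.9361, 4.7013).

(2.9361, 4.7013)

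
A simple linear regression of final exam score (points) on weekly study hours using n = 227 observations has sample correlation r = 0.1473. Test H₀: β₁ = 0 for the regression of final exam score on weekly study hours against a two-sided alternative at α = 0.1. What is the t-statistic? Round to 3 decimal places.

t = 2.234

t = r·√(n − 2)/√(1 − r²) = 0.1473·√225/√0.978303 = 2.234.
df = n − 2 = 225.
Two-sided p ≈ 0.0265, which is < 0.1, so reject H₀.
There is evidence of a linear association between weekly study hours and final exam score.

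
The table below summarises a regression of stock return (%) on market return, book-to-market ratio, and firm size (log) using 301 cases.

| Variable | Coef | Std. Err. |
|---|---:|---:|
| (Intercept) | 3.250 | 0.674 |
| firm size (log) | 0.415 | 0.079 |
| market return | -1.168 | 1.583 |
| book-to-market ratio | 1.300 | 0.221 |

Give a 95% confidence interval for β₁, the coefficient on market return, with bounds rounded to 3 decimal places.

Read off: b = -1.168, SE = 1.583 for market return.
df = n − k − 1 = 301 − 3 − 1 = 297.
t* = t_{0.025, 297} = 1.967984.
Margin = t* × SE = 1.967984 × 1.583 = 3.11532.
CI: -1.168 ± 3.11532 → (-4.283, 1.947).

(-4.283, 1.947)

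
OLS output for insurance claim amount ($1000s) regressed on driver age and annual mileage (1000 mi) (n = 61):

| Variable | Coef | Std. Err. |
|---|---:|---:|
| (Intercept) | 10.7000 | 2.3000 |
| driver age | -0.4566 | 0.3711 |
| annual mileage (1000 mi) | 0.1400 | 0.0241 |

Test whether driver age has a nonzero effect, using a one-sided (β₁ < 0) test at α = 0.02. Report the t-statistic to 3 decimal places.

Read off: b = -0.4566, SE = 0.3711 for driver age.
H₀: β₁ = 0 vs H₁: β₁ < 0.
t = -0.4566 / 0.3711 = -1.230.
df = n − k − 1 = 61 − 2 − 1 = 58.
One-sided p ≈ 0.1118, which is ≥ 0.02, so fail to reject H₀.
The data do not give significant evidence that the true slope on driver age is negative, holding the other predictors fixed.

t = -1.230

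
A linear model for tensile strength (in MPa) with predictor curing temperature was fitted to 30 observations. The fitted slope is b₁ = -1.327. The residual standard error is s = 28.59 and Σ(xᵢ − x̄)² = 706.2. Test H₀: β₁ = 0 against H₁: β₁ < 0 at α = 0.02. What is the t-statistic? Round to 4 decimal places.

t = -1.2334

SE(b₁) = s/√Sₓₓ = 28.59/√706.2 = 1.07585.
t = -1.327 / 1.07585 = -1.2334.
df = n − 2 = 28.
One-sided p ≈ 0.1138, which is ≥ 0.02, so fail to reject H₀.
The data do not give significant evidence that the true slope on curing temperature is negative.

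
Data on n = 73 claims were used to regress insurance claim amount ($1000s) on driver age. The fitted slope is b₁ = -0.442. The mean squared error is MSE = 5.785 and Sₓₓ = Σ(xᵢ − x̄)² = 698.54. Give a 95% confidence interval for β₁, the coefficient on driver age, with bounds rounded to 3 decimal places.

(-0.623, -0.261)

SE(b₁) = √(MSE/Sₓₓ) = √(5.785/698.54) = 0.0910031.
df = n − 2 = 71.
t* = t_{0.025, 71} = 1.993943.
Margin = t* × SE = 1.993943 × 0.0910031 = 0.18145.
CI: -0.442 ± 0.18145 → (-0.623, -0.261).
With 95% confidence, each one-unit increase in driver age is associated with a change of between -0.623 and -0.261 $1000s in insurance claim amount.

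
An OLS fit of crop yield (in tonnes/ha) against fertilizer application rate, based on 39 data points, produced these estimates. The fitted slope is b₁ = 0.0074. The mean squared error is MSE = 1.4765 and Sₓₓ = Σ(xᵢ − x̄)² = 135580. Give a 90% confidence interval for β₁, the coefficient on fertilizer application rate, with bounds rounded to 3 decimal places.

SE(b₁) = √(MSE/Sₓₓ) = √(1.4765/135580) = 0.00330004.
df = n − 2 = 37.
t* = t_{0.05, 37} = 1.687094.
Margin = t* × SE = 1.687094 × 0.00330004 = 0.00557.
CI: 0.0074 ± 0.00557 → (0.002, 0.013).
With 90% confidence, each one-unit increase in fertilizer application rate is associated with a change of between 0.002 and 0.013 tonnes/ha in crop yield.

(0.002, 0.013)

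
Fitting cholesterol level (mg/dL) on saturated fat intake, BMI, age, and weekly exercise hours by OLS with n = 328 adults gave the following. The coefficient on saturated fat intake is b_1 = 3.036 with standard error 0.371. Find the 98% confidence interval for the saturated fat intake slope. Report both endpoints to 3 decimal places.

(2.169, 3.903)

df = n − k − 1 = 328 − 4 − 1 = 323.
t* = t_{0.01, 323} = 2.337948.
Margin = t* × SE = 2.337948 × 0.371 = 0.86738.
CI: 3.036 ± 0.86738 → (2.169, 3.903).
With 98% confidence, each one-unit increase in saturated fat intake is associated with a change of between 2.169 and 3.903 mg/dL in cholesterol level, holding the other predictors fixed.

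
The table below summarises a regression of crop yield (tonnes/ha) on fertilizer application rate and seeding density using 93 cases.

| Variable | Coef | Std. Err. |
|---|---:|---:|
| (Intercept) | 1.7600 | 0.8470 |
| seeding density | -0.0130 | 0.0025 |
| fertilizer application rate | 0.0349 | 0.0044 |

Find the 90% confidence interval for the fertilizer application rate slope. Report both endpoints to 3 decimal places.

Read off: b = 0.0349, SE = 0.0044 for fertilizer application rate.
df = n − k − 1 = 93 − 2 − 1 = 90.
t* = t_{0.05, 90} = 1.661961.
Margin = t* × SE = 1.661961 × 0.0044 = 0.00731.
CI: 0.0349 ± 0.00731 → (0.028, 0.042).

(0.028, 0.042)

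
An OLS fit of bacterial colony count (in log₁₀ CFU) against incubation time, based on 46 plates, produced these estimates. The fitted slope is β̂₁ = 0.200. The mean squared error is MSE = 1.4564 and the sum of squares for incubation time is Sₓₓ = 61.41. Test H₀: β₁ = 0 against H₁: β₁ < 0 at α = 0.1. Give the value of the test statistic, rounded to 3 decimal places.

SE(β̂₁) = √(MSE/Sₓₓ) = √(1.4564/61.41) = 0.154.
t = 0.200 / 0.154 = 1.299.
df = n − 2 = 44.
One-sided p ≈ 0.8996, which is ≥ 0.1, so fail to reject H₀.
The data do not give significant evidence that the true slope on incubation time is negative.

t = 1.299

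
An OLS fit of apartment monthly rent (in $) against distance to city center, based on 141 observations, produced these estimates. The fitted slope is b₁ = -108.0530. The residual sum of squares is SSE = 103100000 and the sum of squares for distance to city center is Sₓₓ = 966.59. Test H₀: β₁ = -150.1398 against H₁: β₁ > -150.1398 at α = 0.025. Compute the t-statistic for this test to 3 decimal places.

t = 1.519

MSE = SSE/(n − 2) = 103100000/139 = 741727.
SE(b₁) = √(MSE/Sₓₓ) = √(741727/966.59) = 27.7013.
t = (-108.0530 − (-150.1398)) / 27.7013 = 1.519.
df = n − 2 = 139.
One-sided p ≈ 0.0655, which is ≥ 0.025, so fail to reject H₀.
The data do not give significant evidence that the true slope on distance to city center exceeds -150.1398 $ per unit.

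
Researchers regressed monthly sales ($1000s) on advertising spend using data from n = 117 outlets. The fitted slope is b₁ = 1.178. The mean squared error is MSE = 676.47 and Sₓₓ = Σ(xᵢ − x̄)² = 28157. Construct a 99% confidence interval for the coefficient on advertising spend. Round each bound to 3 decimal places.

SE(b₁) = √(MSE/Sₓₓ) = √(676.47/28157) = 0.155.
df = n − 2 = 115.
t* = t_{0.005, 115} = 2.619258.
Margin = t* × SE = 2.619258 × 0.155 = 0.40598.
CI: 1.178 ± 0.40598 → (0.772, 1.584).
With 99% confidence, each one-unit increase in advertising spend is associated with a change of between 0.772 and 1.584 $1000s in monthly sales.

(0.772, 1.584)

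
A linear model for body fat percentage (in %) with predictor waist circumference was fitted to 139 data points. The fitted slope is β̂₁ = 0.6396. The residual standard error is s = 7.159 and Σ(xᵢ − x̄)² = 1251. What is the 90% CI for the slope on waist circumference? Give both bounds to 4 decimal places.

(0.3044, 0.9748)

SE(β̂₁) = s/√Sₓₓ = 7.159/√1251 = 0.202406.
df = n − 2 = 137.
t* = t_{0.05, 137} = 1.656052.
Margin = t* × SE = 1.656052 × 0.202406 = 0.335195.
CI: 0.6396 ± 0.335195 → (0.3044, 0.9748).
With 90% confidence, each one-unit increase in waist circumference is associated with a change of between 0.3044 and 0.9748 % in body fat percentage.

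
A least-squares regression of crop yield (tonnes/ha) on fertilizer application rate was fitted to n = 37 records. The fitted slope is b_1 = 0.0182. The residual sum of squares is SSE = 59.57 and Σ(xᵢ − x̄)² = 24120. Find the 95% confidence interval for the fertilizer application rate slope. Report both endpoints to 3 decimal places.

(0.001, 0.035)

MSE = SSE/(n − 2) = 59.57/35 = 1.702.
SE(b_1) = √(MSE/Sₓₓ) = √(1.702/24120) = 0.00840023.
df = n − 2 = 35.
t* = t_{0.025, 35} = 2.030108.
Margin = t* × SE = 2.030108 × 0.00840023 = 0.01705.
CI: 0.0182 ± 0.01705 → (0.001, 0.035).
With 95% confidence, each one-unit increase in fertilizer application rate is associated with a change of between 0.001 and 0.035 tonnes/ha in crop yield.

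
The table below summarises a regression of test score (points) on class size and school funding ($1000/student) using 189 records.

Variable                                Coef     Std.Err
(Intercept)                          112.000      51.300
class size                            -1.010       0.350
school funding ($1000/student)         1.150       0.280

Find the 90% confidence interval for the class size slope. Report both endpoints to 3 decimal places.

(-1.589, -0.431)

Read off: b = -1.010, SE = 0.350 for class size.
df = n − k − 1 = 189 − 2 − 1 = 186.
t* = t_{0.05, 186} = 1.653087.
Margin = t* × SE = 1.653087 × 0.350 = 0.57858.
CI: -1.010 ± 0.57858 → (-1.589, -0.431).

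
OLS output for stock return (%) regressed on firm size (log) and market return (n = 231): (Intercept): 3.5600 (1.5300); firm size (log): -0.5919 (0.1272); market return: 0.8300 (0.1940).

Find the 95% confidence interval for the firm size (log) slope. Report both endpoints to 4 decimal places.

Read off: b = -0.5919, SE = 0.1272 for firm size (log).
df = n − k − 1 = 231 − 2 − 1 = 228.
t* = t_{0.025, 228} = 1.970423.
Margin = t* × SE = 1.970423 × 0.1272 = 0.250638.
CI: -0.5919 ± 0.250638 → (-0.8425, -0.3413).

(-0.8425, -0.3413)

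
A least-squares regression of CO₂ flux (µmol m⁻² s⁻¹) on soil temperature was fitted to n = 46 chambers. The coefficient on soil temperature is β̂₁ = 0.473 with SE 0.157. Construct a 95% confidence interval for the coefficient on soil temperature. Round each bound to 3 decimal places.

df = n − 2 = 46 − 2 = 44.
t* = t_{0.025, 44} = 2.015368.
Margin = t* × SE = 2.015368 × 0.157 = 0.31641.
CI: 0.473 ± 0.31641 → (0.157, 0.789).
With 95% confidence, each one-unit increase in soil temperature is associated with a change of between 0.157 and 0.789 µmol m⁻² s⁻¹ in CO₂ flux.

(0.157, 0.789)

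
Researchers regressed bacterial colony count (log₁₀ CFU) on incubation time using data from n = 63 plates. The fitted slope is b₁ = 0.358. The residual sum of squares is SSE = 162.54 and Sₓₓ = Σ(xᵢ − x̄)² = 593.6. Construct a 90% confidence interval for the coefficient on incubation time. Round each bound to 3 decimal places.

(0.246, 0.470)

MSE = SSE/(n − 2) = 162.54/61 = 2.66459.
SE(b₁) = √(MSE/Sₓₓ) = √(2.66459/593.6) = 0.066999.
df = n − 2 = 61.
t* = t_{0.05, 61} = 1.670219.
Margin = t* × SE = 1.670219 × 0.066999 = 0.11190.
CI: 0.358 ± 0.11190 → (0.246, 0.470).
With 90% confidence, each one-unit increase in incubation time is associated with a change of between 0.246 and 0.470 log₁₀ CFU in bacterial colony count.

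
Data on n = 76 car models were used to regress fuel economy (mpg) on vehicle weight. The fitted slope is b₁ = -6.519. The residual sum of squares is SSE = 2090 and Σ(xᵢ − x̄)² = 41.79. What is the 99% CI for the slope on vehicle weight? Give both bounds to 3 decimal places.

MSE = SSE/(n − 2) = 2090/74 = 28.2432.
SE(b₁) = √(MSE/Sₓₓ) = √(28.2432/41.79) = 0.822093.
df = n − 2 = 74.
t* = t_{0.005, 74} = 2.643913.
Margin = t* × SE = 2.643913 × 0.822093 = 2.17354.
CI: -6.519 ± 2.17354 → (-8.693, -4.345).
With 99% confidence, each one-unit increase in vehicle weight is associated with a change of between -8.693 and -4.345 mpg in fuel economy.

(-8.693, -4.345)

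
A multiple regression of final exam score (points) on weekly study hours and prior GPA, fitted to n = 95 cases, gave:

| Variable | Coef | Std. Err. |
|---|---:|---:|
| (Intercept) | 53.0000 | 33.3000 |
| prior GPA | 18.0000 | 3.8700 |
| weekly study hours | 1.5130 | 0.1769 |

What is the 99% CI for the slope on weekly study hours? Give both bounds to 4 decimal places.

Read off: b = 1.5130, SE = 0.1769 for weekly study hours.
df = n − k − 1 = 95 − 2 − 1 = 92.
t* = t_{0.005, 92} = 2.63033.
Margin = t* × SE = 2.63033 × 0.1769 = 0.465305.
CI: 1.5130 ± 0.465305 → (1.0477, 1.9783).

(1.0477, 1.9783)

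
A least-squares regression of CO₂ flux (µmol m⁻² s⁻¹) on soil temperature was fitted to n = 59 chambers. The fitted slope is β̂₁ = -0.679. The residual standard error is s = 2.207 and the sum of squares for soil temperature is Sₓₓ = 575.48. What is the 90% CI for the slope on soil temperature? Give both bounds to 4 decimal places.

(-0.8328, -0.5252)

SE(β̂₁) = s/√Sₓₓ = 2.207/√575.48 = 0.0919999.
df = n − 2 = 57.
t* = t_{0.05, 57} = 1.672029.
Margin = t* × SE = 1.672029 × 0.0919999 = 0.153826.
CI: -0.679 ± 0.153826 → (-0.8328, -0.5252).
With 90% confidence, each one-unit increase in soil temperature is associated with a change of between -0.8328 and -0.5252 µmol m⁻² s⁻¹ in CO₂ flux.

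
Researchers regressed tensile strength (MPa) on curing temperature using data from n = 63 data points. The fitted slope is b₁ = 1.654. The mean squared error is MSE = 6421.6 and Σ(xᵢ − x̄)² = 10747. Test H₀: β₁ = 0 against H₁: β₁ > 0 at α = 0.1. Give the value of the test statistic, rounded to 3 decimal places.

SE(b₁) = √(MSE/Sₓₓ) = √(6421.6/10747) = 0.772997.
t = 1.654 / 0.772997 = 2.140.
df = n − 2 = 61.
One-sided p ≈ 0.0182, which is < 0.1, so reject H₀.
There is evidence that the true slope on curing temperature is positive.

t = 2.140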